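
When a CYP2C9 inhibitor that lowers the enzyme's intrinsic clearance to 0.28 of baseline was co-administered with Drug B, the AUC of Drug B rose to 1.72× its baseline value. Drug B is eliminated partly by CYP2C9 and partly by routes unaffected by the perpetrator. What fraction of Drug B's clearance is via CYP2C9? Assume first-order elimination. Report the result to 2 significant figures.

Let x = fm,CYP2C9. Because AUC ∝ 1/CL, relative clearance fell to 1/1.72 = 0.5814.
Only the CYP2C9 route changed, so 0.5814 = x·0.28 + (1 − x), giving x = 0.58.

0.58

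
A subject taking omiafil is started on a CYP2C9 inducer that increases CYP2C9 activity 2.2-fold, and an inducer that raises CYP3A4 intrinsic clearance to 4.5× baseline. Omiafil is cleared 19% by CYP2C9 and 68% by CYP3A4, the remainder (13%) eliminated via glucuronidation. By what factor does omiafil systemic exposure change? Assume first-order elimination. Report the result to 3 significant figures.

0.277

The CYP2C9 pathway (19% of clearance) is boosted to 2.2× activity: 0.19 × 2.2 = 0.418.
The CYP3A4 pathway (68% of clearance) rises to 4.5× activity: 0.68 × 4.5 = 3.06.
The remaining 13% of clearance is unaffected.
New clearance relative to baseline: 0.418 + 3.06 + 0.13 = 3.608.
Because systemic exposure varies inversely with clearance, the combined effect is 1 / 3.608 = 0.277.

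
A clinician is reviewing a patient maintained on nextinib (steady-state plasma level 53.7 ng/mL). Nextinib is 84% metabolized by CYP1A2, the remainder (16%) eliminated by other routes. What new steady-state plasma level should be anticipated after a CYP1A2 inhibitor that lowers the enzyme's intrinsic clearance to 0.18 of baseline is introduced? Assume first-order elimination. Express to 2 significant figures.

1.7 × 10² ng/mL

The CYP1A2 pathway (84% of clearance) falls to 0.18× activity: 0.84 × 0.18 = 0.1512.
The remaining 16% of clearance is unaffected.
New clearance relative to baseline: 0.1512 + 0.16 = 0.3112.
With dosing unchanged, steady-state plasma level scales as 1/CL: 53.7 / 0.3112 = 1.7 × 10² ng/mL.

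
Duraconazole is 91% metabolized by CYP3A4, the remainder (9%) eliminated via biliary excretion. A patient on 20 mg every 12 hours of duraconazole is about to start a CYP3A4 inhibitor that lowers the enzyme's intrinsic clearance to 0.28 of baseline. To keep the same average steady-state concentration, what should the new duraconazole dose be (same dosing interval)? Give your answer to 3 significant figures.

6.90 mg

CYP3A4: 0.91 × 0.28 = 0.2548
Other: 0.09 (unchanged)
Relative clearance = 0.2548 + 0.09 = 0.3448.
Exposure is unchanged when dose changes in proportion to clearance. New dose = 20 mg × 0.3448 = 6.90 mg.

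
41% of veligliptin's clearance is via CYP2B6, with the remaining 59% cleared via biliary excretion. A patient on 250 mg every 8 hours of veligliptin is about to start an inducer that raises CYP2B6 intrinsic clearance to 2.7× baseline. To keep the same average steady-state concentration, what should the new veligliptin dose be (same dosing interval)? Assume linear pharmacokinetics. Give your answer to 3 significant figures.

The CYP2B6 pathway (41% of clearance) increases to 2.7× activity: 0.41 × 2.7 = 1.107.
Non-CYP routes (59%) are unchanged.
Relative clearance = 1.107 + 0.59 = 1.697.
Exposure is unchanged when dose changes in proportion to clearance. New dose = 250 mg × 1.697 = 424 mg.

424 mg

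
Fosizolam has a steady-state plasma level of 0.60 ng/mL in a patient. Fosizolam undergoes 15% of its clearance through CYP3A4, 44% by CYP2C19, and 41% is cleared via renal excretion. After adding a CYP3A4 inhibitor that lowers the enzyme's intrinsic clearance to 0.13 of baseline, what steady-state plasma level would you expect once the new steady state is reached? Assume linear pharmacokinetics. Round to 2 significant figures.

0.69 ng/mL

CYP3A4: 0.15 × 0.13 = 0.0195
CYP2C19: 0.44 (unchanged)
Other: 0.41 (unchanged)
Relative clearance = 0.0195 + 0.44 + 0.41 = 0.8695.
With dosing unchanged, steady-state plasma level scales as 1/CL: 0.60 / 0.8695 = 0.69 ng/mL.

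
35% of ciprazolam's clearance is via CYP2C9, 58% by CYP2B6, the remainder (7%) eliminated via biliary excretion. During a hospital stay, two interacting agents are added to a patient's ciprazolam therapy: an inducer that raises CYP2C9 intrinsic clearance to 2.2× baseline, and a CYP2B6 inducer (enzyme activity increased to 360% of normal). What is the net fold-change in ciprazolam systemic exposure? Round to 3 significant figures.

0.342

The CYP2C9 pathway (35% of clearance) is boosted to 2.2× activity: 0.35 × 2.2 = 0.77.
The CYP2B6 pathway (58% of clearance) rises to 3.6× activity: 0.58 × 3.6 = 2.088.
The remaining 7% of clearance is unaffected.
Relative clearance = 0.77 + 2.088 + 0.07 = 2.928.
Because systemic exposure varies inversely with clearance, the combined effect is 1 / 2.928 = 0.342.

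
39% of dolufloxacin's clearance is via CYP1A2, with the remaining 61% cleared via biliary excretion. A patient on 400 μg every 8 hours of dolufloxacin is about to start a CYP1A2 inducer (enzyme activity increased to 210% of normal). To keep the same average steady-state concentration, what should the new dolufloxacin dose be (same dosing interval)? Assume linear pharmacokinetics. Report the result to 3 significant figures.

572 μg

The CYP1A2 pathway (39% of clearance) rises to 2.1× activity: 0.39 × 2.1 = 0.819.
The remaining 61% of clearance is unaffected.
CL_new/CL_old = 0.819 + 0.61 = 1.429.
Css,avg = (dose rate)/CL, so holding Css fixed requires dose ∝ CL: 400 × 1.429 = 572 μg.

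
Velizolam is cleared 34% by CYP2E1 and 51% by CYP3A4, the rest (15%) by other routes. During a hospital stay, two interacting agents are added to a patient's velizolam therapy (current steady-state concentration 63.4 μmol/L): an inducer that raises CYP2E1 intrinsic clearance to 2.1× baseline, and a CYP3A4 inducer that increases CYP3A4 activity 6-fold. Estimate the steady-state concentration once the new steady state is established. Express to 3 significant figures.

16.2 μmol/L

CYP2E1: 0.34 × 2.1 = 0.714
CYP3A4: 0.51 × 6 = 3.06
Other: 0.15 (unchanged)
New clearance relative to baseline: 0.714 + 3.06 + 0.15 = 3.924.
Dividing the baseline by the relative clearance: 63.4 / 3.924 = 16.2 μmol/L.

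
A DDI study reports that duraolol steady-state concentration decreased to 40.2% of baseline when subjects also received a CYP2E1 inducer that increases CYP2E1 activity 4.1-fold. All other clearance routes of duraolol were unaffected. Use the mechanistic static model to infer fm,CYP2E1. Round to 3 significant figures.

0.480

Let fm be the CYP2E1 fraction. New clearance relative to baseline = fm × 4.1 + (1 − fm).
Steady-state concentration ratio = 1 / (new CL fraction), so new CL fraction = 1 / 0.402 = 2.488.
fm × 4.1 + 1 − fm = 2.488  ⇒  fm × (4.1 − 1) = 1.488  ⇒  fm = 0.480.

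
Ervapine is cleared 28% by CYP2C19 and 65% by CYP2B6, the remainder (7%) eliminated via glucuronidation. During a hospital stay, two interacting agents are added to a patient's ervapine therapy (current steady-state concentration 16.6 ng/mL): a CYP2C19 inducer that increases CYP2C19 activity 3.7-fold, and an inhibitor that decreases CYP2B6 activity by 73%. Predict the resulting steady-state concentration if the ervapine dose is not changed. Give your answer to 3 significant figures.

13.0 ng/mL

The CYP2C19 pathway (28% of clearance) is boosted to 3.7× activity: 0.28 × 3.7 = 1.036.
The CYP2B6 pathway (65% of clearance) is reduced to 0.27× activity: 0.65 × 0.27 = 0.1755.
Non-CYP routes (7%) are unchanged.
New clearance relative to baseline: 1.036 + 0.1755 + 0.07 = 1.2815.
New steady-state concentration = 16.6 / 1.2815 = 13.0 ng/mL (concentration scales inversely with clearance).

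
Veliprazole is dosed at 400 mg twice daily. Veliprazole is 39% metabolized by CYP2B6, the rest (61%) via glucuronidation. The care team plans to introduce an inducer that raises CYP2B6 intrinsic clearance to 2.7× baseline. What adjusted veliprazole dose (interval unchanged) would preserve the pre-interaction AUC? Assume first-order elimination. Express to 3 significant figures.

CYP2B6: 0.39 × 2.7 = 1.053
Other: 0.61 (unchanged)
CL_new/CL_old = 1.053 + 0.61 = 1.663.
Exposure is unchanged when dose changes in proportion to clearance. New dose = 400 mg × 1.663 = 665 mg.

665 mg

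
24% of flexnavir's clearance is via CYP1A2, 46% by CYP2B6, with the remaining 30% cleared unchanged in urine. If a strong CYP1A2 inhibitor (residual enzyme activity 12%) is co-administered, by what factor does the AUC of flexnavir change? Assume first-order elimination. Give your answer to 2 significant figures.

The CYP1A2 pathway (24% of clearance) is reduced to 0.12× activity: 0.24 × 0.12 = 0.0288.
CYP2B6 (46%) and the residual 30% are unaffected.
CL_new/CL_old = 0.0288 + 0.46 + 0.3 = 0.7888.
Since AUC ∝ 1/CL, the ratio is 1 / 0.7888 = 1.3.

1.3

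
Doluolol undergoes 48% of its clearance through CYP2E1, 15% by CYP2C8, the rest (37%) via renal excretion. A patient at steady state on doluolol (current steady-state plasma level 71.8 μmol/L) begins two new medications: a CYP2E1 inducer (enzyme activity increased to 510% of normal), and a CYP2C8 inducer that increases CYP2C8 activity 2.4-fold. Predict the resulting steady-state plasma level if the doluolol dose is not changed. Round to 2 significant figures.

23 μmol/L

The CYP2E1 pathway (48% of clearance) is boosted to 5.1× activity: 0.48 × 5.1 = 2.448.
The CYP2C8 pathway (15% of clearance) rises to 2.4× activity: 0.15 × 2.4 = 0.36.
The remaining 37% of clearance is unaffected.
Relative clearance = 2.448 + 0.36 + 0.37 = 3.178.
New steady-state plasma level = 71.8 / 3.178 = 23 μmol/L (concentration scales inversely with clearance).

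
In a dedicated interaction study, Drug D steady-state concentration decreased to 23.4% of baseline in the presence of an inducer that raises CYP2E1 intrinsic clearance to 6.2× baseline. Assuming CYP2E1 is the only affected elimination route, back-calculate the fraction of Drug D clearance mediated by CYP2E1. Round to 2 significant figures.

Let x = fm,CYP2E1. Because steady-state concentration ∝ 1/CL, relative clearance rose to 1/0.234 = 4.274.
Only the CYP2E1 route changed, so 4.274 = x·6.2 + (1 − x), giving x = 0.63.

0.63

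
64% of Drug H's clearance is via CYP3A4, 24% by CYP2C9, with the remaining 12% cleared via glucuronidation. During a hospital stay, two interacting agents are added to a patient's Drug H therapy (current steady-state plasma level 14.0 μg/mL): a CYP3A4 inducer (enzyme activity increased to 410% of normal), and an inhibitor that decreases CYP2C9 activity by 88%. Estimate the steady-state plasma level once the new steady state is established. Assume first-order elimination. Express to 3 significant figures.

5.05 μg/mL

The CYP3A4 pathway (64% of clearance) rises to 4.1× activity: 0.64 × 4.1 = 2.624.
The CYP2C9 pathway (24% of clearance) drops to 0.12× activity: 0.24 × 0.12 = 0.0288.
Non-CYP routes (12%) are unchanged.
CL_new/CL_old = 2.624 + 0.0288 + 0.12 = 2.7728.
Steady-state plasma level ∝ 1/CL: new value = 14.0 / 2.7728 = 5.05 μg/mL.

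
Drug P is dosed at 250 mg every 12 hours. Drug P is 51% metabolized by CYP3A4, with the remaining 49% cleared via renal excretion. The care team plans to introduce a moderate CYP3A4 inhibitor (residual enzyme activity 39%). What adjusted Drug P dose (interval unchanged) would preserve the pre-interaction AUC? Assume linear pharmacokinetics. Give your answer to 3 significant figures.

172 mg

The CYP3A4 pathway (51% of clearance) is reduced to 0.39× activity: 0.51 × 0.39 = 0.1989.
Non-CYP routes (49%) are unchanged.
CL_new/CL_old = 0.1989 + 0.49 = 0.6889.
Exposure is unchanged when dose changes in proportion to clearance. New dose = 250 mg × 0.6889 = 172 mg.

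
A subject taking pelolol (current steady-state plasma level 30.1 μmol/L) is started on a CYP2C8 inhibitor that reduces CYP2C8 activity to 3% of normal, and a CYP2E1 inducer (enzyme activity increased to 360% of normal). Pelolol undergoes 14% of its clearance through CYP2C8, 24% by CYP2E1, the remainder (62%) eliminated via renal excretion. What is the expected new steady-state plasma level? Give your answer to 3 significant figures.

CYP2C8: 0.14 × 0.03 = 0.0042
CYP2E1: 0.24 × 3.6 = 0.864
Other: 0.62 (unchanged)
Relative clearance = 0.0042 + 0.864 + 0.62 = 1.4882.
Steady-state plasma level ∝ 1/CL: new value = 30.1 / 1.4882 = 20.2 μmol/L.

20.2 μmol/L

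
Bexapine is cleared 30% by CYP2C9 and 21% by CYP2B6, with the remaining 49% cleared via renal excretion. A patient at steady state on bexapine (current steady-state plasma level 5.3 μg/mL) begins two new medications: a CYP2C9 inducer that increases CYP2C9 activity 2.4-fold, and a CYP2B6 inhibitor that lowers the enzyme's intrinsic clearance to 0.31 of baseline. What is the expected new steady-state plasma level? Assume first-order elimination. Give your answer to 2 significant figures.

CYP2C9: 0.3 × 2.4 = 0.72
CYP2B6: 0.21 × 0.31 = 0.0651
Other: 0.49 (unchanged)
New clearance relative to baseline: 0.72 + 0.0651 + 0.49 = 1.2751.
New steady-state plasma level = 5.3 / 1.2751 = 4.2 μg/mL (concentration scales inversely with clearance).

4.2 μg/mL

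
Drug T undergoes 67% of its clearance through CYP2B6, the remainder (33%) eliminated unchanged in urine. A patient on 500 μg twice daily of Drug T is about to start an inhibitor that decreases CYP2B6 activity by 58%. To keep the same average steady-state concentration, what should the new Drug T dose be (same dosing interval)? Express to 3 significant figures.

306 μg

The CYP2B6 pathway (67% of clearance) is reduced to 0.42× activity: 0.67 × 0.42 = 0.2814.
The remaining 33% of clearance is unaffected.
New clearance relative to baseline: 0.2814 + 0.33 = 0.6114.
Css,avg = (dose rate)/CL, so holding Css fixed requires dose ∝ CL: 500 × 0.6114 = 306 μg.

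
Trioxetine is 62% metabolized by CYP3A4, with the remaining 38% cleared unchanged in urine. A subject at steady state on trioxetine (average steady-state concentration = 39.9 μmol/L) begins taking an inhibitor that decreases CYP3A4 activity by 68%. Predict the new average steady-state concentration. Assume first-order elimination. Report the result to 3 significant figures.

69.0 μmol/L

The CYP3A4 pathway (62% of clearance) falls to 0.32× activity: 0.62 × 0.32 = 0.1984.
The remaining 38% of clearance is unaffected.
New clearance relative to baseline: 0.1984 + 0.38 = 0.5784.
With dosing unchanged, average steady-state concentration scales as 1/CL: 39.9 / 0.5784 = 69.0 μmol/L.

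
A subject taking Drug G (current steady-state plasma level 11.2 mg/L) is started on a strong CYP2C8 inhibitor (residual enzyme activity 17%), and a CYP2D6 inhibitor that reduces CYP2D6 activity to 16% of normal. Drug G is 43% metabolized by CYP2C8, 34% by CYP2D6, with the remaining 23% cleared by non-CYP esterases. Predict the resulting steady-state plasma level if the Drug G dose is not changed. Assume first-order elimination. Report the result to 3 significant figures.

31.3 mg/L

The CYP2C8 pathway (43% of clearance) falls to 0.17× activity: 0.43 × 0.17 = 0.0731.
The CYP2D6 pathway (34% of clearance) is reduced to 0.16× activity: 0.34 × 0.16 = 0.0544.
Non-CYP routes (23%) are unchanged.
New clearance relative to baseline: 0.0731 + 0.0544 + 0.23 = 0.3575.
New steady-state plasma level = 11.2 / 0.3575 = 31.3 mg/L (concentration scales inversely with clearance).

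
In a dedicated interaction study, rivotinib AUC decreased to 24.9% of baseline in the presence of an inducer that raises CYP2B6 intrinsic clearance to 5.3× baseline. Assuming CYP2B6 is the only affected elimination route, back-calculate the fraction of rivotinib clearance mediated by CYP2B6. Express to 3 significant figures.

Let fm be the CYP2B6 fraction. New clearance relative to baseline = fm × 5.3 + (1 − fm).
AUC ratio = 1 / (new CL fraction), so new CL fraction = 1 / 0.249 = 4.016.
fm × 5.3 + 1 − fm = 4.016  ⇒  fm × (5.3 − 1) = 3.016  ⇒  fm = 0.701.

0.701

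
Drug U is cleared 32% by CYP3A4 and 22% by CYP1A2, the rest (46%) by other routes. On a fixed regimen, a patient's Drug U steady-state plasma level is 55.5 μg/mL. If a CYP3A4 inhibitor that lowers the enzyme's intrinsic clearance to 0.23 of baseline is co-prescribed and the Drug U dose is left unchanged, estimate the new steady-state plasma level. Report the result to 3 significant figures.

CYP3A4: 0.32 × 0.23 = 0.0736
CYP1A2: 0.22 (unchanged)
Other: 0.46 (unchanged)
New clearance relative to baseline: 0.0736 + 0.22 + 0.46 = 0.7536.
With dosing unchanged, steady-state plasma level scales as 1/CL: 55.5 / 0.7536 = 73.6 μg/mL.

73.6 μg/mL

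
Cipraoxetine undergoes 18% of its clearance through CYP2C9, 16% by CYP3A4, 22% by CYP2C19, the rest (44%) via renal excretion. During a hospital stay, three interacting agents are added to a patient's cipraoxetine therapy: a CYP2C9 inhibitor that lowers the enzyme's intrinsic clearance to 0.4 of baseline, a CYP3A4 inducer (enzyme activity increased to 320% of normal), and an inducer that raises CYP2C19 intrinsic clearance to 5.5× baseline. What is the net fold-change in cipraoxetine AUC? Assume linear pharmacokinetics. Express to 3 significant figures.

0.448

The CYP2C9 pathway (18% of clearance) drops to 0.4× activity: 0.18 × 0.4 = 0.072.
The CYP3A4 pathway (16% of clearance) rises to 3.2× activity: 0.16 × 3.2 = 0.512.
The CYP2C19 pathway (22% of clearance) is boosted to 5.5× activity: 0.22 × 5.5 = 1.21.
Non-CYP routes (44%) are unchanged.
Relative clearance = 0.072 + 0.512 + 1.21 + 0.44 = 2.234.
AUC ∝ 1/CL: fold-change = 1 / 2.234 = 0.448.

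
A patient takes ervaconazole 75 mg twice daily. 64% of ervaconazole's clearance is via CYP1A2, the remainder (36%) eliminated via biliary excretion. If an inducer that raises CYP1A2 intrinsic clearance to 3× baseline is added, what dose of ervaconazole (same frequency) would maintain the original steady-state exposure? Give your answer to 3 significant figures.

171 mg

The CYP1A2 pathway (64% of clearance) is boosted to 3× activity: 0.64 × 3 = 1.92.
The remaining 36% of clearance is unaffected.
CL_new/CL_old = 1.92 + 0.36 = 2.28.
Exposure is unchanged when dose changes in proportion to clearance. New dose = 75 mg × 2.28 = 171 mg.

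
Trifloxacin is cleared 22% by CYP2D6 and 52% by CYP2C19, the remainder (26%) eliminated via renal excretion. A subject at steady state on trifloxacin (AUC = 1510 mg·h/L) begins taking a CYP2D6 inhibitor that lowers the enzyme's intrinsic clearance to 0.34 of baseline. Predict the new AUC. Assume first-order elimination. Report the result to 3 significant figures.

1.77 × 10³ mg·h/L

The CYP2D6 pathway (22% of clearance) drops to 0.34× activity: 0.22 × 0.34 = 0.0748.
CYP2C19 (52%) and the residual 26% are unaffected.
CL_new/CL_old = 0.0748 + 0.52 + 0.26 = 0.8548.
New AUC = baseline ÷ relative clearance = 1510 / 0.8548 = 1.77 × 10³ mg·h/L.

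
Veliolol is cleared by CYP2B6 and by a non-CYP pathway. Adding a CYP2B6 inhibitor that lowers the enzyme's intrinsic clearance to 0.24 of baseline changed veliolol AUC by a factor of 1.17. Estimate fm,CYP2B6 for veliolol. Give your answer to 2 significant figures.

0.19

Write x for the fraction cleared via CYP2B6. The observed AUC change means clearance fell to 1/1.17 = 0.8547 of baseline.
Setting x·0.24 + (1 − x) = 0.8547 and solving: x = (0.8547 − 1)/(0.24 − 1) = 0.19.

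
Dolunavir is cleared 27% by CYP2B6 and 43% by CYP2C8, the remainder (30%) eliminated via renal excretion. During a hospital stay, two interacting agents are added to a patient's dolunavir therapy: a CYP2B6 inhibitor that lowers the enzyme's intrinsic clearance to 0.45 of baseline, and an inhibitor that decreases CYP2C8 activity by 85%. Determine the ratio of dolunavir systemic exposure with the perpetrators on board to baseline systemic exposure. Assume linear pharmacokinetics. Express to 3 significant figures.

2.06

CYP2B6: 0.27 × 0.45 = 0.1215
CYP2C8: 0.43 × 0.15 = 0.0645
Other: 0.3 (unchanged)
New clearance relative to baseline: 0.1215 + 0.0645 + 0.3 = 0.486.
Net systemic exposure ratio = 1 / 0.486 = 2.06.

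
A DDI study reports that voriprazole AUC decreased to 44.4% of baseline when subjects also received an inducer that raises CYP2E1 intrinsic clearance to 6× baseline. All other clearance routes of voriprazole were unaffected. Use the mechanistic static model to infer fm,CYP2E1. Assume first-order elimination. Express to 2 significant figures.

0.25

CL'/CL = 1 / 0.444 = 2.252
6·fm + (1 − fm) = 2.252
fm = (2.252 − 1) / (6 − 1) = 0.25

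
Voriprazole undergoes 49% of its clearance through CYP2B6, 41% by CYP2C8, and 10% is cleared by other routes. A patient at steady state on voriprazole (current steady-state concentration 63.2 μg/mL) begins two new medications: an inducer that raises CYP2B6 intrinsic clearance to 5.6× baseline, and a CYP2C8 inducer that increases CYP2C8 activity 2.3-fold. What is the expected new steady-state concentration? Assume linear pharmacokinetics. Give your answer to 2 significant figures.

The CYP2B6 pathway (49% of clearance) increases to 5.6× activity: 0.49 × 5.6 = 2.744.
The CYP2C8 pathway (41% of clearance) increases to 2.3× activity: 0.41 × 2.3 = 0.943.
The remaining 10% of clearance is unaffected.
CL_new/CL_old = 2.744 + 0.943 + 0.1 = 3.787.
New steady-state concentration = 63.2 / 3.787 = 17 μg/mL (concentration scales inversely with clearance).

17 μg/mL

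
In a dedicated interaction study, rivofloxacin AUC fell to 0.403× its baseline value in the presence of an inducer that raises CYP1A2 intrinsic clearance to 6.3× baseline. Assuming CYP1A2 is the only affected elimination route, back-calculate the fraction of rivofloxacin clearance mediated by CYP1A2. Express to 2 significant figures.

0.28

CL'/CL = 1 / 0.403 = 2.481
6.3·fm + (1 − fm) = 2.481
fm = (2.481 − 1) / (6.3 − 1) = 0.28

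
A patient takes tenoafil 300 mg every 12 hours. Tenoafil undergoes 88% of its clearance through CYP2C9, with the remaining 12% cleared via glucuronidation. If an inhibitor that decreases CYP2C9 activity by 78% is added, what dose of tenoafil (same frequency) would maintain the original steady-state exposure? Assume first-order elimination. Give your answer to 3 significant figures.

94.1 mg

CYP2C9: 0.88 × 0.22 = 0.1936
Other: 0.12 (unchanged)
Relative clearance = 0.1936 + 0.12 = 0.3136.
To maintain the same steady-state level, dose must scale with clearance: new dose = 300 × 0.3136 = 94.1 mg.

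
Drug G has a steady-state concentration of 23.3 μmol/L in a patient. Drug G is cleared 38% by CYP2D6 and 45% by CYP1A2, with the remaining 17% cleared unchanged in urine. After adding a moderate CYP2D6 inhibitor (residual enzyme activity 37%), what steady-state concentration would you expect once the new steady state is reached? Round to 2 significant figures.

31 μmol/L

The CYP2D6 pathway (38% of clearance) falls to 0.37× activity: 0.38 × 0.37 = 0.1406.
CYP1A2 (45%) and the residual 17% are unaffected.
CL_new/CL_old = 0.1406 + 0.45 + 0.17 = 0.7606.
Steady-state concentration ∝ 1/CL, so new value = 23.3 / 0.7606 = 31 μmol/L.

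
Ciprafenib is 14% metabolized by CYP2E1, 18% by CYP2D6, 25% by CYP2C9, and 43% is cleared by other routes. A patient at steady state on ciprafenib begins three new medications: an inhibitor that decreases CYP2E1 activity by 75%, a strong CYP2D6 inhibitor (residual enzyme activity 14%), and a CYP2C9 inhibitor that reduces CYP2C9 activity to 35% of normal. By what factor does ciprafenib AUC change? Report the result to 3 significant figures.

1.73

CYP2E1: 0.14 × 0.25 = 0.035
CYP2D6: 0.18 × 0.14 = 0.0252
CYP2C9: 0.25 × 0.35 = 0.0875
Other: 0.43 (unchanged)
CL_new/CL_old = 0.035 + 0.0252 + 0.0875 + 0.43 = 0.5777.
Net AUC ratio = 1 / 0.5777 = 1.73.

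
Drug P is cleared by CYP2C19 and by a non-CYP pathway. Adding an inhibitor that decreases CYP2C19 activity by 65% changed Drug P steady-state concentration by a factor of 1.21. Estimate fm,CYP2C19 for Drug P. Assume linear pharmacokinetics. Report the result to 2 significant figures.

0.27

CL'/CL = 1 / 1.21 = 0.8264
0.35·fm + (1 − fm) = 0.8264
fm = (0.8264 − 1) / (0.35 − 1) = 0.27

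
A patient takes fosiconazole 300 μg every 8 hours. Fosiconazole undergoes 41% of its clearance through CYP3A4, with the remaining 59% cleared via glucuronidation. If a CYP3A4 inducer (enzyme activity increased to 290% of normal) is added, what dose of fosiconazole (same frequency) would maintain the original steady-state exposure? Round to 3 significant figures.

The CYP3A4 pathway (41% of clearance) increases to 2.9× activity: 0.41 × 2.9 = 1.189.
Non-CYP routes (59%) are unchanged.
Relative clearance = 1.189 + 0.59 = 1.779.
Exposure is unchanged when dose changes in proportion to clearance. New dose = 300 μg × 1.779 = 534 μg.

534 μg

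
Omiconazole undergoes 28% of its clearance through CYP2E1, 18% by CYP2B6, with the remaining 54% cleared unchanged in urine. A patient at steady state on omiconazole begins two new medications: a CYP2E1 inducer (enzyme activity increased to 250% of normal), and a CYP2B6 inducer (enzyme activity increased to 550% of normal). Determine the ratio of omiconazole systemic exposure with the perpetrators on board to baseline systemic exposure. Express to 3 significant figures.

0.448

The CYP2E1 pathway (28% of clearance) rises to 2.5× activity: 0.28 × 2.5 = 0.7.
The CYP2B6 pathway (18% of clearance) rises to 5.5× activity: 0.18 × 5.5 = 0.99.
The remaining 54% of clearance is unaffected.
CL_new/CL_old = 0.7 + 0.99 + 0.54 = 2.23.
Because systemic exposure varies inversely with clearance, the combined effect is 1 / 2.23 = 0.448.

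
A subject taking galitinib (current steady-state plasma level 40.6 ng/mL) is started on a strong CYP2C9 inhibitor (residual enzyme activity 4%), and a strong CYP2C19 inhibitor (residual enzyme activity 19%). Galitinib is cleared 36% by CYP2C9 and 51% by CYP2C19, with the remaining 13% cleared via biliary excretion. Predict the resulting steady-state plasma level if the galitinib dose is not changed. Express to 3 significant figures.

The CYP2C9 pathway (36% of clearance) falls to 0.04× activity: 0.36 × 0.04 = 0.0144.
The CYP2C19 pathway (51% of clearance) falls to 0.19× activity: 0.51 × 0.19 = 0.0969.
The remaining 13% of clearance is unaffected.
Relative clearance = 0.0144 + 0.0969 + 0.13 = 0.2413.
Steady-state plasma level ∝ 1/CL: new value = 40.6 / 0.2413 = 168 ng/mL.

168 ng/mL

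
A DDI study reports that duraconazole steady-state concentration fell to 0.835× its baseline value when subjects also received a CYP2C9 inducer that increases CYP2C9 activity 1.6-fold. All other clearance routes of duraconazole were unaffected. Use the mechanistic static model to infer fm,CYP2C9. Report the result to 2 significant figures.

Let x = fm,CYP2C9. Because steady-state concentration ∝ 1/CL, relative clearance rose to 1/0.835 = 1.198.
Only the CYP2C9 route changed, so 1.198 = x·1.6 + (1 − x), giving x = 0.33.

0.33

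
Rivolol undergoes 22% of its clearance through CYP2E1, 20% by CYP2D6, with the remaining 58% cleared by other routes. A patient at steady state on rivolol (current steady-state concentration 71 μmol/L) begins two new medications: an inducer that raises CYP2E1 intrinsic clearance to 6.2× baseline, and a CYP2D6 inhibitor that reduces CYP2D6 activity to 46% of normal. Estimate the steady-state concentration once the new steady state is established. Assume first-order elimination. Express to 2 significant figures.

35 μmol/L

CYP2E1: 0.22 × 6.2 = 1.364
CYP2D6: 0.2 × 0.46 = 0.092
Other: 0.58 (unchanged)
Relative clearance = 1.364 + 0.092 + 0.58 = 2.036.
New steady-state concentration = 71 / 2.036 = 35 μmol/L (concentration scales inversely with clearance).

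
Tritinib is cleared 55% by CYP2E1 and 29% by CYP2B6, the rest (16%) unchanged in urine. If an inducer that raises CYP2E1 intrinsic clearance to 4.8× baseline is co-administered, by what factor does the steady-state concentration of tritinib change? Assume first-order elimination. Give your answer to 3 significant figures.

0.324

CYP2E1: 0.55 × 4.8 = 2.64
CYP2B6: 0.29 (unchanged)
Other: 0.16 (unchanged)
CL_new/CL_old = 2.64 + 0.29 + 0.16 = 3.09.
Steady-state concentration is inversely proportional to clearance, so the fold-change is 1 / 3.09 = 0.324.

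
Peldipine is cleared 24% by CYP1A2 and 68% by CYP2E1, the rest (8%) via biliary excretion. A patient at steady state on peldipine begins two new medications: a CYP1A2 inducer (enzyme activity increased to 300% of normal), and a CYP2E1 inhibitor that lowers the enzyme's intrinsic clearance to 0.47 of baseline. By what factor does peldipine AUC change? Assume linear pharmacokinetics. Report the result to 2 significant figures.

The CYP1A2 pathway (24% of clearance) is boosted to 3× activity: 0.24 × 3 = 0.72.
The CYP2E1 pathway (68% of clearance) drops to 0.47× activity: 0.68 × 0.47 = 0.3196.
Non-CYP routes (8%) are unchanged.
Relative clearance = 0.72 + 0.3196 + 0.08 = 1.1196.
AUC ∝ 1/CL: fold-change = 1 / 1.1196 = 0.89.

0.89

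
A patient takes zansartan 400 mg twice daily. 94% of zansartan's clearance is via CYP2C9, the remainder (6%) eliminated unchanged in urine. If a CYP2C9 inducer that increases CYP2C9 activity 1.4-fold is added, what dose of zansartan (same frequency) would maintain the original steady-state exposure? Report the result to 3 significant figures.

The CYP2C9 pathway (94% of clearance) increases to 1.4× activity: 0.94 × 1.4 = 1.316.
The remaining 6% of clearance is unaffected.
CL_new/CL_old = 1.316 + 0.06 = 1.376.
To maintain the same steady-state level, dose must scale with clearance: new dose = 400 × 1.376 = 550 mg.

550 mg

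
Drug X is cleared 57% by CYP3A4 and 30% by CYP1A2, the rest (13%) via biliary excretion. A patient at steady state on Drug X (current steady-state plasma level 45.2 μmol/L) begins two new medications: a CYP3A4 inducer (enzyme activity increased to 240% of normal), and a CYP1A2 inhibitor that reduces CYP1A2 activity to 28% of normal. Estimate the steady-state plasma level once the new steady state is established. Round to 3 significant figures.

CYP3A4: 0.57 × 2.4 = 1.368
CYP1A2: 0.3 × 0.28 = 0.084
Other: 0.13 (unchanged)
Relative clearance = 1.368 + 0.084 + 0.13 = 1.582.
New steady-state plasma level = 45.2 / 1.582 = 28.6 μmol/L (concentration scales inversely with clearance).

28.6 μmol/L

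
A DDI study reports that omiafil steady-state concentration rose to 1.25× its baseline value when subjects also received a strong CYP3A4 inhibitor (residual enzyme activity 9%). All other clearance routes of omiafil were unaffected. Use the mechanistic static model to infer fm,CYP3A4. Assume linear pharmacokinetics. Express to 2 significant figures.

Let fm be the CYP3A4 fraction. New clearance relative to baseline = fm × 0.09 + (1 − fm).
Steady-state concentration ratio = 1 / (new CL fraction), so new CL fraction = 1 / 1.25 = 0.8.
fm × 0.09 + 1 − fm = 0.8  ⇒  fm × (0.09 − 1) = −0.2  ⇒  fm = 0.22.

0.22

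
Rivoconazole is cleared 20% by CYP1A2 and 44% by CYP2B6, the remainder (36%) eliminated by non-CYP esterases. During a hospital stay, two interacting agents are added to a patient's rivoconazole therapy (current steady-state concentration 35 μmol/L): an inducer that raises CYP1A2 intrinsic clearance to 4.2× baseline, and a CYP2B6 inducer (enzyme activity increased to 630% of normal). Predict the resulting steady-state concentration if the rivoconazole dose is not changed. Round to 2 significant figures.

The CYP1A2 pathway (20% of clearance) is boosted to 4.2× activity: 0.2 × 4.2 = 0.84.
The CYP2B6 pathway (44% of clearance) rises to 6.3× activity: 0.44 × 6.3 = 2.772.
The remaining 36% of clearance is unaffected.
Relative clearance = 0.84 + 2.772 + 0.36 = 3.972.
Dividing the baseline by the relative clearance: 35 / 3.972 = 8.8 μmol/L.

8.8 μmol/L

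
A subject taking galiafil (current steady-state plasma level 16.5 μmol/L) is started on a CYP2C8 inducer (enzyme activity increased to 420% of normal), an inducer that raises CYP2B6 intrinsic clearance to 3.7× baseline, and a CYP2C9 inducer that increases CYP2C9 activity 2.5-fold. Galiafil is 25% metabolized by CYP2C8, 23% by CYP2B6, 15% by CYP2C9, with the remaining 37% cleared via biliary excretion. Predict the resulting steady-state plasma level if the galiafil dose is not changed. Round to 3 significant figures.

6.24 μmol/L

The CYP2C8 pathway (25% of clearance) is boosted to 4.2× activity: 0.25 × 4.2 = 1.05.
The CYP2B6 pathway (23% of clearance) rises to 3.7× activity: 0.23 × 3.7 = 0.851.
The CYP2C9 pathway (15% of clearance) rises to 2.5× activity: 0.15 × 2.5 = 0.375.
Non-CYP routes (37%) are unchanged.
Relative clearance = 1.05 + 0.851 + 0.375 + 0.37 = 2.646.
New steady-state plasma level = 16.5 / 2.646 = 6.24 μmol/L (concentration scales inversely with clearance).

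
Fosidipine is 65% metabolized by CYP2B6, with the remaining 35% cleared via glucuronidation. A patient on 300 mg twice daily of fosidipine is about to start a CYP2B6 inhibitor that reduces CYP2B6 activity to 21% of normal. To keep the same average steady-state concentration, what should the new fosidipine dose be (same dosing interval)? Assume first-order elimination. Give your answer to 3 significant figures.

146 mg

CYP2B6: 0.65 × 0.21 = 0.1365
Other: 0.35 (unchanged)
New clearance relative to baseline: 0.1365 + 0.35 = 0.4865.
To maintain the same steady-state level, dose must scale with clearance: new dose = 300 × 0.4865 = 146 mg.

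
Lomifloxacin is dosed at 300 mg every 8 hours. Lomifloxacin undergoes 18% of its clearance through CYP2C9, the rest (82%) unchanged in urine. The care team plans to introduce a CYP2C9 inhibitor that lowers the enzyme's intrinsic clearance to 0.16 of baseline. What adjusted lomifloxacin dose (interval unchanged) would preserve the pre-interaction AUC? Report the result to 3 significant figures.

The CYP2C9 pathway (18% of clearance) drops to 0.16× activity: 0.18 × 0.16 = 0.0288.
Non-CYP routes (82%) are unchanged.
New clearance relative to baseline: 0.0288 + 0.82 = 0.8488.
To maintain the same steady-state level, dose must scale with clearance: new dose = 300 × 0.8488 = 255 mg.

255 mg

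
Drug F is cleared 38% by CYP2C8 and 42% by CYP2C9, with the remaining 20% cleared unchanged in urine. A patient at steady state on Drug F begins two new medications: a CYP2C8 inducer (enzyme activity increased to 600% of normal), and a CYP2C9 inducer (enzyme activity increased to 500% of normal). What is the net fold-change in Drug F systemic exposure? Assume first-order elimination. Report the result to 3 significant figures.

The CYP2C8 pathway (38% of clearance) increases to 6× activity: 0.38 × 6 = 2.28.
The CYP2C9 pathway (42% of clearance) rises to 5× activity: 0.42 × 5 = 2.1.
Non-CYP routes (20%) are unchanged.
CL_new/CL_old = 2.28 + 2.1 + 0.2 = 4.58.
Systemic exposure ∝ 1/CL: fold-change = 1 / 4.58 = 0.218.

0.218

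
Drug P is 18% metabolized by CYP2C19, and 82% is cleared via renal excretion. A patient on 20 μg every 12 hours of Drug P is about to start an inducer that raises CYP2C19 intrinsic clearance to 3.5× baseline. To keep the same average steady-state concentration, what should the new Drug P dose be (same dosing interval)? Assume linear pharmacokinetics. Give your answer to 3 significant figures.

29.0 μg

CYP2C19: 0.18 × 3.5 = 0.63
Other: 0.82 (unchanged)
Relative clearance = 0.63 + 0.82 = 1.45.
Css,avg = (dose rate)/CL, so holding Css fixed requires dose ∝ CL: 20 × 1.45 = 29.0 μg.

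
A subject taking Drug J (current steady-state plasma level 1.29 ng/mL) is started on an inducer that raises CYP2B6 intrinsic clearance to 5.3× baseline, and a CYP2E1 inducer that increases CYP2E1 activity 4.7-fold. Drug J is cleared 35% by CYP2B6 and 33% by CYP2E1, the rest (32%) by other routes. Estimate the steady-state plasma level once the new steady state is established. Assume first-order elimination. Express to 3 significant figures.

0.346 ng/mL

CYP2B6: 0.35 × 5.3 = 1.855
CYP2E1: 0.33 × 4.7 = 1.551
Other: 0.32 (unchanged)
New clearance relative to baseline: 1.855 + 1.551 + 0.32 = 3.726.
Dividing the baseline by the relative clearance: 1.29 / 3.726 = 0.346 ng/mL.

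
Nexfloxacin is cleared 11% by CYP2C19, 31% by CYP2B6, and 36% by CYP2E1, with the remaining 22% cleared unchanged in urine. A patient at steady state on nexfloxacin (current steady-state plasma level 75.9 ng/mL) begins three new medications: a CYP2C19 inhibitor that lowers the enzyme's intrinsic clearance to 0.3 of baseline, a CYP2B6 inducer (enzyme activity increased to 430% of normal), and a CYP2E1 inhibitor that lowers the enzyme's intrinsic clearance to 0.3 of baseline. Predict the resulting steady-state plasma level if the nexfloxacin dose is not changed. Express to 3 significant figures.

44.8 ng/mL

The CYP2C19 pathway (11% of clearance) is reduced to 0.3× activity: 0.11 × 0.3 = 0.033.
The CYP2B6 pathway (31% of clearance) increases to 4.3× activity: 0.31 × 4.3 = 1.333.
The CYP2E1 pathway (36% of clearance) is reduced to 0.3× activity: 0.36 × 0.3 = 0.108.
The remaining 22% of clearance is unaffected.
Relative clearance = 0.033 + 1.333 + 0.108 + 0.22 = 1.694.
Steady-state plasma level ∝ 1/CL: new value = 75.9 / 1.694 = 44.8 ng/mL.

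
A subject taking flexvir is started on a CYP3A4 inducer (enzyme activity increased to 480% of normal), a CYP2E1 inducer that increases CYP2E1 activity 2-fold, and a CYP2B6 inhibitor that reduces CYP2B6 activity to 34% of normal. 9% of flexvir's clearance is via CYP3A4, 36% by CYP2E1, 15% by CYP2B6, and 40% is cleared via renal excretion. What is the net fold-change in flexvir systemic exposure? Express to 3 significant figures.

0.624

The CYP3A4 pathway (9% of clearance) increases to 4.8× activity: 0.09 × 4.8 = 0.432.
The CYP2E1 pathway (36% of clearance) rises to 2× activity: 0.36 × 2 = 0.72.
The CYP2B6 pathway (15% of clearance) drops to 0.34× activity: 0.15 × 0.34 = 0.051.
Non-CYP routes (40%) are unchanged.
New clearance relative to baseline: 0.432 + 0.72 + 0.051 + 0.4 = 1.603.
Net systemic exposure ratio = 1 / 1.603 = 0.624.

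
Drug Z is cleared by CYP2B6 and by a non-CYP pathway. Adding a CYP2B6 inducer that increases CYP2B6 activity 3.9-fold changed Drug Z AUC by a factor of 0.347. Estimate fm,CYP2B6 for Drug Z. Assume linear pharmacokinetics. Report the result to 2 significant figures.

Write x for the fraction cleared via CYP2B6. The observed AUC change means clearance rose to 1/0.347 = 2.882 of baseline.
Only the CYP2B6 route changed, so 2.882 = x·3.9 + (1 − x), giving x = 0.65.

0.65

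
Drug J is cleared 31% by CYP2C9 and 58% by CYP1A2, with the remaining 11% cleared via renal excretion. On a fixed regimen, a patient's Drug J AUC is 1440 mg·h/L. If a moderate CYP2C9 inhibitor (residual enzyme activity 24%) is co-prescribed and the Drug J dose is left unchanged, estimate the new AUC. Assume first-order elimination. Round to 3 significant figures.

1.88 × 10³ mg·h/L

CYP2C9: 0.31 × 0.24 = 0.0744
CYP1A2: 0.58 (unchanged)
Other: 0.11 (unchanged)
Relative clearance = 0.0744 + 0.58 + 0.11 = 0.7644.
AUC ∝ 1/CL, so new value = 1440 / 0.7644 = 1.88 × 10³ mg·h/L.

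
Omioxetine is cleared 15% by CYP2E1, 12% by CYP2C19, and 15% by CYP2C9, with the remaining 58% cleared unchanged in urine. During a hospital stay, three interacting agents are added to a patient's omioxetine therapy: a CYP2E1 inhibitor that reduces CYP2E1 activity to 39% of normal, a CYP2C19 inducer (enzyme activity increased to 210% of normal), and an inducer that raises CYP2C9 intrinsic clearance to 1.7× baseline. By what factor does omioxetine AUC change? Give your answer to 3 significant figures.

The CYP2E1 pathway (15% of clearance) drops to 0.39× activity: 0.15 × 0.39 = 0.0585.
The CYP2C19 pathway (12% of clearance) increases to 2.1× activity: 0.12 × 2.1 = 0.252.
The CYP2C9 pathway (15% of clearance) rises to 1.7× activity: 0.15 × 1.7 = 0.255.
The remaining 58% of clearance is unaffected.
CL_new/CL_old = 0.0585 + 0.252 + 0.255 + 0.58 = 1.1455.
Net AUC ratio = 1 / 1.1455 = 0.873.

0.873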